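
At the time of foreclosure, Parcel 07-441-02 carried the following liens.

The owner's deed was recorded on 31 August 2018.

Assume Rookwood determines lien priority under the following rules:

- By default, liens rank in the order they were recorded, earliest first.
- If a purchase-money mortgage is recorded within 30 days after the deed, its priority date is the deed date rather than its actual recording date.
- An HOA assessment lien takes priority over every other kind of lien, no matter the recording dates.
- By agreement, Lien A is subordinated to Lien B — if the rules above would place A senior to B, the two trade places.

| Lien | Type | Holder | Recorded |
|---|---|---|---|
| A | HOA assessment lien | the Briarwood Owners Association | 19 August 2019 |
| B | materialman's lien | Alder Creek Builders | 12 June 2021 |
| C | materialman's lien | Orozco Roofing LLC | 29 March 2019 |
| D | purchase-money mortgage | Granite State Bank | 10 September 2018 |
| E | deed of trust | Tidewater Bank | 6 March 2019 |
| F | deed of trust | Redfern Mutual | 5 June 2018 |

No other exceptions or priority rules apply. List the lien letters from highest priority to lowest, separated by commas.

First, effective dates: D's effective date is the deed date, 31 August 2018.
As an HOA assessment lien, A is senior to every other lien.
Ordering the rest by effective date: F (5 June 2018), D (31 August 2018), E (6 March 2019), C (29 March 2019), B (12 June 2021).
Because A would otherwise rank above B, the subordination swaps them.

B, F, D, E, C, A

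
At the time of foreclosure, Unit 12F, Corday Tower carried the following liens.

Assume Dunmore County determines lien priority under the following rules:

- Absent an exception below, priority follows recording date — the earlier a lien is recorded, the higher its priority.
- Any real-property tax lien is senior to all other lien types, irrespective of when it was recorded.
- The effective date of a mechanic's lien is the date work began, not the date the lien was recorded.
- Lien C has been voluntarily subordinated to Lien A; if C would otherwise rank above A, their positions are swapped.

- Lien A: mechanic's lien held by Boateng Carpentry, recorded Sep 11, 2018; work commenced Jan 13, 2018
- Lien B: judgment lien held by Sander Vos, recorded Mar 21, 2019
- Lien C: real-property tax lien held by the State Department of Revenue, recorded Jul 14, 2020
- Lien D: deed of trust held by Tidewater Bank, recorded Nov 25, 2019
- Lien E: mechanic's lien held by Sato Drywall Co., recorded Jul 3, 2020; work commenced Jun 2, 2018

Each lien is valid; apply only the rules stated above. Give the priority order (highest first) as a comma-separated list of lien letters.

A, C, E, B, D

Adjusting effective dates: A relates back to Jan 13, 2018 (work commenced); E relates back to Jun 2, 2018 (work commenced).
C is a real-property tax lien and takes priority over every other lien.
Among the remaining liens, by effective date: A (Jan 13, 2018), E (Jun 2, 2018), B (Mar 21, 2019), D (Nov 25, 2019).
C is senior to A before the subordination, so the two trade places.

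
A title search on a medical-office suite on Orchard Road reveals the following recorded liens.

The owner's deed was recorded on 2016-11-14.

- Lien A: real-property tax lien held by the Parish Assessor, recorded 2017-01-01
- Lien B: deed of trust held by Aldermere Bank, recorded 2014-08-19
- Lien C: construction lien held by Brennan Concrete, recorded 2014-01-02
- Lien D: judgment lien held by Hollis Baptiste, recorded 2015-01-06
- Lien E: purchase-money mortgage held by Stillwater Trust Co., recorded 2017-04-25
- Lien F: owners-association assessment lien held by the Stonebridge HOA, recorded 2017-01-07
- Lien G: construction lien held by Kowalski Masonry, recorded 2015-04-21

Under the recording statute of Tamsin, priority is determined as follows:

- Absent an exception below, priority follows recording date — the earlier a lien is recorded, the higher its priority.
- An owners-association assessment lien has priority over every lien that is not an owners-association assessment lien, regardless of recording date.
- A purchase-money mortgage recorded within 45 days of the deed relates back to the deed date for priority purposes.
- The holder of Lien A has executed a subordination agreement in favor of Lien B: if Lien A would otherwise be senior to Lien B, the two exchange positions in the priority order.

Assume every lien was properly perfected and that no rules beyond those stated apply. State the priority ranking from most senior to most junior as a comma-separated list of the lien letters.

F, C, B, D, G, A, E

Effective dates after the stated exceptions: E was recorded 162 days after the deed — beyond 45 days — so no relation-back applies.
As an owners-association assessment lien, F is senior to every other lien.
Remaining liens by effective date: C (2014-01-02), B (2014-08-19), D (2015-01-06), G (2015-04-21), A (2017-01-01), E (2017-04-25).
A is already junior to B, so the subordination agreement changes nothing.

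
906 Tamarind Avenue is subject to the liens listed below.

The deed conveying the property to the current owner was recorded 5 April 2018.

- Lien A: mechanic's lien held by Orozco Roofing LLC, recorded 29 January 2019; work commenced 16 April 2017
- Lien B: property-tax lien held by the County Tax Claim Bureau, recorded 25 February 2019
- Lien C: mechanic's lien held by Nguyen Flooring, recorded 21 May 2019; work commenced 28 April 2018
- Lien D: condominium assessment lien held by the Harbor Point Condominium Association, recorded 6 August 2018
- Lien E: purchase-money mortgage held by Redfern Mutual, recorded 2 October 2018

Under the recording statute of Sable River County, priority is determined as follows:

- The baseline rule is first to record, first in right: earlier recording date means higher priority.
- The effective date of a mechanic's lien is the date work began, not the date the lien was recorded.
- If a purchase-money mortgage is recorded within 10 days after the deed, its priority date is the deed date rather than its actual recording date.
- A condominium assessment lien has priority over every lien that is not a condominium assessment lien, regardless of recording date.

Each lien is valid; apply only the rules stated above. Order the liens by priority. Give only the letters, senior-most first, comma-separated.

D, A, C, E, B

Effective dates: A is treated as recorded 16 April 2017, the work-commencement date; C's effective date is 28 April 2018, when work began; E missed the 10-day window (180 days after the deed), so its recording date stands.
D is a condominium assessment lien and takes priority over every other lien.
Among the remaining liens, by effective date: A (16 April 2017), C (28 April 2018), E (2 October 2018), B (25 February 2019).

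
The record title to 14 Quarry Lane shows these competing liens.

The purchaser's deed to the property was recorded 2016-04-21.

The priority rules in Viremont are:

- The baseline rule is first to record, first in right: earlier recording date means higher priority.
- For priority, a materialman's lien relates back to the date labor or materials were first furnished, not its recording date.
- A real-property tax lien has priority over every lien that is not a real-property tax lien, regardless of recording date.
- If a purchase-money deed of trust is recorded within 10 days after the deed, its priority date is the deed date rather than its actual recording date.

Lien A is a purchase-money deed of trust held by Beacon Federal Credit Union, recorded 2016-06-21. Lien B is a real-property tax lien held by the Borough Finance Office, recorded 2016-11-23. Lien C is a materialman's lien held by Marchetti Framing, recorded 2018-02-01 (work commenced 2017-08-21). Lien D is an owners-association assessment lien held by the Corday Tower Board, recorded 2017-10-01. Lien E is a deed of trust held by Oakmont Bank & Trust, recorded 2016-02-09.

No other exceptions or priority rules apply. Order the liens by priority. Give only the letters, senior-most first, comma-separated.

Effective dates: A was recorded 61 days after the deed — beyond 10 days — so no relation-back applies; C is treated as recorded 2017-08-21, the work-commencement date.
B is a real-property tax lien, so it outranks all other liens regardless of date.
Remaining liens by effective date: E (2016-02-09), A (2016-06-21), C (2017-08-21), D (2017-10-01).

B, E, A, C, D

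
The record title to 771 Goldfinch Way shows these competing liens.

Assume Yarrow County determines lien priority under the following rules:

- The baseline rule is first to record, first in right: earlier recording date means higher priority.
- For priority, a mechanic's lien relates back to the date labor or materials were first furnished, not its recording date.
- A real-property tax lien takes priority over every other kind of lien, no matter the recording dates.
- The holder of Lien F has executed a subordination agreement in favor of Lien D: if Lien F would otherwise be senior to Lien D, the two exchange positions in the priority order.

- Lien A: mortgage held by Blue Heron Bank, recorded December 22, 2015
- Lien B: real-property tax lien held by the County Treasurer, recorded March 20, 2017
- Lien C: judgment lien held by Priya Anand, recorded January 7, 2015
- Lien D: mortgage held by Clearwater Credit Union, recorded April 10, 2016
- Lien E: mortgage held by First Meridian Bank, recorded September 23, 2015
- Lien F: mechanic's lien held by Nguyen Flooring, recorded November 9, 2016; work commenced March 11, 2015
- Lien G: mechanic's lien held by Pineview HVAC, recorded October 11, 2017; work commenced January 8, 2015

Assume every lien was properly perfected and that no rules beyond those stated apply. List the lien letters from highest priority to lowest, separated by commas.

B, C, G, D, E, A, F

Adjusting effective dates: F's effective date is March 11, 2015, when work began; G's effective date is January 8, 2015, when work began.
B, as a real-property tax lien, has superpriority and ranks first.
Remaining liens by effective date: C (January 7, 2015), G (January 8, 2015), F (March 11, 2015), E (September 23, 2015), A (December 22, 2015), D (April 10, 2016).
F would otherwise be senior to D, so under the subordination agreement F and D exchange positions.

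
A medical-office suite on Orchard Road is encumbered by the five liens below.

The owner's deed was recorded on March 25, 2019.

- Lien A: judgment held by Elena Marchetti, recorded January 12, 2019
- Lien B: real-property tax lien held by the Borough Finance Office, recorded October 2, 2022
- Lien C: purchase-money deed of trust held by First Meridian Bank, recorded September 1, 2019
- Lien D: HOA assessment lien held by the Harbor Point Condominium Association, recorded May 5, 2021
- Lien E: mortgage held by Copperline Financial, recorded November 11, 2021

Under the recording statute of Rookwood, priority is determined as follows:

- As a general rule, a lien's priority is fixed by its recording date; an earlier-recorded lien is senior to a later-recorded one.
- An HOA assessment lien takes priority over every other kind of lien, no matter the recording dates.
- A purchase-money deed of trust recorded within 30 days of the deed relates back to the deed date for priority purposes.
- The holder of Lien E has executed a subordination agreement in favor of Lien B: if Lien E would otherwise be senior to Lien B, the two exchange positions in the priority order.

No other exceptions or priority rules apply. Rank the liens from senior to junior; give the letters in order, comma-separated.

D, A, C, B, E

Effective dates after the stated exceptions: C missed the 30-day window (160 days after the deed), so its recording date stands.
D is an HOA assessment lien and takes priority over every other lien.
Among the remaining liens, by effective date: A (January 12, 2019), C (September 1, 2019), E (November 11, 2021), B (October 2, 2022).
Because E would otherwise rank above B, the subordination swaps them.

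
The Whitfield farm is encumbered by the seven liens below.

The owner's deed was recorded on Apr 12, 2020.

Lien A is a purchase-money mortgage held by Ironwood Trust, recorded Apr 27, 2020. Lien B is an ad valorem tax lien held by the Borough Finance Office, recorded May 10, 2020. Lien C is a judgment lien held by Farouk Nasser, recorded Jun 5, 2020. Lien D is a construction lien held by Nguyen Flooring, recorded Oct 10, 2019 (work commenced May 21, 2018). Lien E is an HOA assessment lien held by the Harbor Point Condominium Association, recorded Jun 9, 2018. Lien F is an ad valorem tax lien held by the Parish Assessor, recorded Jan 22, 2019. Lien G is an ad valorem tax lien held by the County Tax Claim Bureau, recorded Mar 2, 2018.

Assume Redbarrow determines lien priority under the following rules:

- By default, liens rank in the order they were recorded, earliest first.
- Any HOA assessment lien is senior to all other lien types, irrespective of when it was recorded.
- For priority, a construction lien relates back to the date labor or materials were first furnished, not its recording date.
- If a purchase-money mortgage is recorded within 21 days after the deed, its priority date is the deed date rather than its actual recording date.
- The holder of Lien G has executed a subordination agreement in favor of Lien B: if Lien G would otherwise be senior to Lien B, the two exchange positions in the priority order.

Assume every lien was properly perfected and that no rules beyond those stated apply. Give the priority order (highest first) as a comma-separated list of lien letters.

First, effective dates: A was recorded within the 21-day window, so its effective date is the deed date Apr 12, 2020; D is treated as recorded May 21, 2018, the work-commencement date.
E, as an HOA assessment lien, has superpriority and ranks first.
The other liens, earliest effective date first: G (Mar 2, 2018), D (May 21, 2018), F (Jan 22, 2019), A (Apr 12, 2020), B (May 10, 2020), C (Jun 5, 2020).
The subordination applies — G was senior to B — so G and B swap.

E, B, D, F, A, G, C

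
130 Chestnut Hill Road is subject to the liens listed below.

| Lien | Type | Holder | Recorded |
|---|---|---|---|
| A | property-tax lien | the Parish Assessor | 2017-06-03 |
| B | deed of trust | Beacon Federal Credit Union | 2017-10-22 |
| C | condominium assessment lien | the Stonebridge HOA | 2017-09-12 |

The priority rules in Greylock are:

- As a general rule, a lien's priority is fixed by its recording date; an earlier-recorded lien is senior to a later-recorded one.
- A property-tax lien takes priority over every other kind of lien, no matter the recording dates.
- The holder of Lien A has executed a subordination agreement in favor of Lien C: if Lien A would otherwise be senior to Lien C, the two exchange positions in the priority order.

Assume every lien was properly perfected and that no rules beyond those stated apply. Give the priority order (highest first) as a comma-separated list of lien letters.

C, A, B

As a property-tax lien, A is senior to every other lien.
Remaining liens by effective date: C (2017-09-12), B (2017-10-22).
A would otherwise be senior to C, so under the subordination agreement A and C exchange positions.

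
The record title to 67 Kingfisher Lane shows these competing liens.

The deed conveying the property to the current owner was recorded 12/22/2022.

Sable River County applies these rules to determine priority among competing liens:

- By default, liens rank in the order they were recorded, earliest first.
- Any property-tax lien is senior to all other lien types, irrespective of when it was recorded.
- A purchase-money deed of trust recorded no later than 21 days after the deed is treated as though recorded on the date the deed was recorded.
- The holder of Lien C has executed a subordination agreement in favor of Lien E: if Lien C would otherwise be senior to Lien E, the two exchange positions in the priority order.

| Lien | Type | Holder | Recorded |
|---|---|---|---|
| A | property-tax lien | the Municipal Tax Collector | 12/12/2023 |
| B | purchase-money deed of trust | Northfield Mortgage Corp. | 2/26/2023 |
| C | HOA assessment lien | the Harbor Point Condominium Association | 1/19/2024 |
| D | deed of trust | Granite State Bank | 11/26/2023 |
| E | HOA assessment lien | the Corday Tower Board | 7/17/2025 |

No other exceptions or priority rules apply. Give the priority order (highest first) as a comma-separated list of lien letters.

A, B, D, E, C

Effective dates after the stated exceptions: B was recorded 66 days after the deed — beyond 21 days — so no relation-back applies.
A is a property-tax lien and takes priority over every other lien.
Remaining liens by effective date: B (2/26/2023), D (11/26/2023), C (1/19/2024), E (7/17/2025).
C would otherwise be senior to E, so under the subordination agreement C and E exchange positions.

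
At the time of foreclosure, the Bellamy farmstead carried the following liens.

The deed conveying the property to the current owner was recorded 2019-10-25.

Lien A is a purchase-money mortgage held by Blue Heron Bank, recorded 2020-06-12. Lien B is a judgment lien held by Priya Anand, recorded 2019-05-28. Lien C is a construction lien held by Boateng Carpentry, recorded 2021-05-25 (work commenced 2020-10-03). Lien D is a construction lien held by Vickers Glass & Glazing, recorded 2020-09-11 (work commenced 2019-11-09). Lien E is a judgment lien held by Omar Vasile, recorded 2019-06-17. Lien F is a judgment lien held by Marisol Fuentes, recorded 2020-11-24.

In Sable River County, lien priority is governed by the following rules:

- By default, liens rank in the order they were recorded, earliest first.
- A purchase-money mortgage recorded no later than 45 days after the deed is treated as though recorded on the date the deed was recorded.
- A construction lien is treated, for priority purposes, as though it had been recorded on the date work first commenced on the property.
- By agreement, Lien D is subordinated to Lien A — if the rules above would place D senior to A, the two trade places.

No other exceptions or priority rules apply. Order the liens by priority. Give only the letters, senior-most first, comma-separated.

B, E, A, D, C, F

First, effective dates: A was recorded 231 days after the deed — beyond 45 days — so no relation-back applies; C's effective date is 2020-10-03, when work began; D is treated as recorded 2019-11-09, the work-commencement date.
Sorted by effective date: B (2019-05-28), E (2019-06-17), D (2019-11-09), A (2020-06-12), C (2020-10-03), F (2020-11-24).
D is senior to A before the subordination, so the two trade places.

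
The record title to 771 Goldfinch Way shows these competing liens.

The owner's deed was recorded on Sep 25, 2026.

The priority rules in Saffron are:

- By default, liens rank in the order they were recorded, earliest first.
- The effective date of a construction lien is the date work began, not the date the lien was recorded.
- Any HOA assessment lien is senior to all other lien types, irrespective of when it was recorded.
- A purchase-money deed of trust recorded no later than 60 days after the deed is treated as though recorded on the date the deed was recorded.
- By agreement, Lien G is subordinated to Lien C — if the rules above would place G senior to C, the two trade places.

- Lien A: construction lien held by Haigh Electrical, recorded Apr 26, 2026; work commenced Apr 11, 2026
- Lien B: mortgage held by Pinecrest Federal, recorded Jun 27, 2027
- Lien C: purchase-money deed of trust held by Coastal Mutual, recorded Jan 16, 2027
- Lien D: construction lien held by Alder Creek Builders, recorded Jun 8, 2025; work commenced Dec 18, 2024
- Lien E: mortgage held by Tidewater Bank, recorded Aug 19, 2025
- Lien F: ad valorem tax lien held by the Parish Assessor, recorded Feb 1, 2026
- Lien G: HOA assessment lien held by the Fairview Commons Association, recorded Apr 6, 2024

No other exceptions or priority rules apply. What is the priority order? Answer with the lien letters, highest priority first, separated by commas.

Effective dates after the stated exceptions: A relates back to Apr 11, 2026 (work commenced); C missed the 60-day window (113 days after the deed), so its recording date stands; D relates back to Dec 18, 2024 (work commenced).
G, as an HOA assessment lien, has superpriority and ranks first.
Ordering the rest by effective date: D (Dec 18, 2024), E (Aug 19, 2025), F (Feb 1, 2026), A (Apr 11, 2026), C (Jan 16, 2027), B (Jun 27, 2027).
Because G would otherwise rank above C, the subordination swaps them.

C, D, E, F, A, G, B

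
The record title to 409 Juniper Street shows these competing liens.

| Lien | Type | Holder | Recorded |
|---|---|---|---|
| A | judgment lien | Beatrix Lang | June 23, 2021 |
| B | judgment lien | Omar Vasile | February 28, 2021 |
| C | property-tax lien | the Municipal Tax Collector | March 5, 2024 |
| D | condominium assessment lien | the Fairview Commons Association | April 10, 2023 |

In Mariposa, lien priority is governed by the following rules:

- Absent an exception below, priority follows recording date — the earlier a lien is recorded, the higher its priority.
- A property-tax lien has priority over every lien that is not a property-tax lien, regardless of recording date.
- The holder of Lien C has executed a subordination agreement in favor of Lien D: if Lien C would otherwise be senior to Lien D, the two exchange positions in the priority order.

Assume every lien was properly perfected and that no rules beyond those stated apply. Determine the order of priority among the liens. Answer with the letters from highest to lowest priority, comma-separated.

D, B, A, C

C is a property-tax lien and takes priority over every other lien.
The other liens, earliest effective date first: B (February 28, 2021), A (June 23, 2021), D (April 10, 2023).
Because C would otherwise rank above D, the subordination swaps them.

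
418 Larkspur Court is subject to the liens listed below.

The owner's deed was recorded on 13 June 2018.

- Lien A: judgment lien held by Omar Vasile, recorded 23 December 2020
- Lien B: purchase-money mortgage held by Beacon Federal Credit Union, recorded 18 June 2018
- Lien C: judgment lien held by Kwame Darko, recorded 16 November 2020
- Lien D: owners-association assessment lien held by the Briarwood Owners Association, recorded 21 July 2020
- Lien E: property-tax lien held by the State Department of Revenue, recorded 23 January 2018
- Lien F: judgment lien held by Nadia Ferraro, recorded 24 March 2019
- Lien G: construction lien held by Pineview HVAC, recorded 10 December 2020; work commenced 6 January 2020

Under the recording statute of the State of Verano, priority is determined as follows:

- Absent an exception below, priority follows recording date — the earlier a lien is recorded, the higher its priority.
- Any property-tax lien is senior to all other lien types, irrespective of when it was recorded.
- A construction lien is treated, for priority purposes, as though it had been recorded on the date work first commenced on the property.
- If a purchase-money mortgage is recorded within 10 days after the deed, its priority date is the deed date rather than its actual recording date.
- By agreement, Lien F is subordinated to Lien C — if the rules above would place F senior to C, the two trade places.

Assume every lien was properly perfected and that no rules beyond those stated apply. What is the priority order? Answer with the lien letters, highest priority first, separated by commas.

Effective dates after the stated exceptions: B's effective date is the deed date, 13 June 2018; G is treated as recorded 6 January 2020, the work-commencement date.
As a property-tax lien, E is senior to every other lien.
The other liens, earliest effective date first: B (13 June 2018), F (24 March 2019), G (6 January 2020), D (21 July 2020), C (16 November 2020), A (23 December 2020).
F is senior to C before the subordination, so the two trade places.

E, B, C, G, D, F, A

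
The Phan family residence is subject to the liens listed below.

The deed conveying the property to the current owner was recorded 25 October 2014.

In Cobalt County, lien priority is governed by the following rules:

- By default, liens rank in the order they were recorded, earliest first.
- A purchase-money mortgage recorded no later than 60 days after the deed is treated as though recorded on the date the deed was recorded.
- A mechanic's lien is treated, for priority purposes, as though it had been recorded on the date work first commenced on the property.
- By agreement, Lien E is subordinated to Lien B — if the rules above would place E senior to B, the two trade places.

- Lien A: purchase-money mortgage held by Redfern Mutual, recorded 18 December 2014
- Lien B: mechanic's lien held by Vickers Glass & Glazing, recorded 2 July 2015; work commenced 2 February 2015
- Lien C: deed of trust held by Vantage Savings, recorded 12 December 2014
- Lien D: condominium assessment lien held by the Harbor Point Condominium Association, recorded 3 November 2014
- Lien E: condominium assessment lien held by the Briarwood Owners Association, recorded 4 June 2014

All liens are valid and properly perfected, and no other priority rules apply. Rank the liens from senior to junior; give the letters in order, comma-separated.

B, A, D, C, E

First, effective dates: A was recorded within the 60-day window, so its effective date is the deed date 25 October 2014; B's effective date is 2 February 2015, when work began.
Sorted by effective date: E (4 June 2014), A (25 October 2014), D (3 November 2014), C (12 December 2014), B (2 February 2015).
E would otherwise be senior to B, so under the subordination agreement E and B exchange positions.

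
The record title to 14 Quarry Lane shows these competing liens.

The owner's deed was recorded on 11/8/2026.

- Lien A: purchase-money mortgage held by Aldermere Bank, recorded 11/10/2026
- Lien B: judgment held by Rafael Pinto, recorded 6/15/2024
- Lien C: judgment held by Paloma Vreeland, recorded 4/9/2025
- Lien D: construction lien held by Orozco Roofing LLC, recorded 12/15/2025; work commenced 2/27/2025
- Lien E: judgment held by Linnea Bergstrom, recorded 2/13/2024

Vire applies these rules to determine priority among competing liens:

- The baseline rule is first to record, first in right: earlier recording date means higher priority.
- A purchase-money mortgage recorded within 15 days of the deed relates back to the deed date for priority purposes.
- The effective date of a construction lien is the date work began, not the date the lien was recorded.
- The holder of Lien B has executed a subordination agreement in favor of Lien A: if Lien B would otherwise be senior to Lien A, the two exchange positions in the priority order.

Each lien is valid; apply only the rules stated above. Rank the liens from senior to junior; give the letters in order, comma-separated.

E, A, D, C, B

Adjusting effective dates: A was recorded within the 15-day window, so its effective date is the deed date 11/8/2026; D's effective date is 2/27/2025, when work began.
By effective date, earliest first: E (2/13/2024), B (6/15/2024), D (2/27/2025), C (4/9/2025), A (11/8/2026).
B would otherwise be senior to A, so under the subordination agreement B and A exchange positions.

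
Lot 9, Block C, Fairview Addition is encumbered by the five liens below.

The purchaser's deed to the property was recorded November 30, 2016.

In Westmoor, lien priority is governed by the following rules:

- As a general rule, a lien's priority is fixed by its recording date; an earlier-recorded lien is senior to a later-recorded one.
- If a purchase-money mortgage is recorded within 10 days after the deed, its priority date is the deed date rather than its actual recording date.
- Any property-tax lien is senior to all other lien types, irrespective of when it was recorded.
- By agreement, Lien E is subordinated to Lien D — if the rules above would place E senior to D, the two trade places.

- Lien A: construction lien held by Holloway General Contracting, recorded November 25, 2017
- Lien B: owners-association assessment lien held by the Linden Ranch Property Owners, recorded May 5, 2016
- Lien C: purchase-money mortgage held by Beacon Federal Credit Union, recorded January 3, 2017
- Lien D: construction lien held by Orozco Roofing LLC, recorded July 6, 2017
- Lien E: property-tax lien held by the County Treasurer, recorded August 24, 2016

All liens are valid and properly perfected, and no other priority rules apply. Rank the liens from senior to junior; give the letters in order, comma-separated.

D, B, C, E, A

Effective dates after the stated exceptions: C was recorded 34 days after the deed — beyond 10 days — so no relation-back applies.
E is a property-tax lien and takes priority over every other lien.
Ordering the rest by effective date: B (May 5, 2016), C (January 3, 2017), D (July 6, 2017), A (November 25, 2017).
E would otherwise be senior to D, so under the subordination agreement E and D exchange positions.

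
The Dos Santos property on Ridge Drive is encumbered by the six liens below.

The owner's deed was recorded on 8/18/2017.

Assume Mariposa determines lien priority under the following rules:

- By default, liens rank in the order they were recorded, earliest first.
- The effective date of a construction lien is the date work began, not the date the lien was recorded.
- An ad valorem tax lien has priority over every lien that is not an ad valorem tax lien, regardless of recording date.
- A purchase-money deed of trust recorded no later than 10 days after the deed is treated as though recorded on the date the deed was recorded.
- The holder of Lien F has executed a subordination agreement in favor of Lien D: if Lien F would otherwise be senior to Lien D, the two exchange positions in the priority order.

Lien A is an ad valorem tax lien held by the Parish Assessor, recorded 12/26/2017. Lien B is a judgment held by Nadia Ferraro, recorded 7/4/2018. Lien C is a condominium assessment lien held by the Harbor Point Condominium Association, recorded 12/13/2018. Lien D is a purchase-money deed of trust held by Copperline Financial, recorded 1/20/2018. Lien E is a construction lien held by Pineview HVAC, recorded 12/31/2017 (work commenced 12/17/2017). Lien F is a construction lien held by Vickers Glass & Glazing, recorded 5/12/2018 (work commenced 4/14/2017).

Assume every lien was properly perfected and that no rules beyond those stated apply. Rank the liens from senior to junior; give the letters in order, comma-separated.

A, D, E, F, B, C

Effective dates after the stated exceptions: D was recorded 155 days after the deed — beyond 10 days — so no relation-back applies; E relates back to 12/17/2017 (work commenced); F is treated as recorded 4/14/2017, the work-commencement date.
A is an ad valorem tax lien and takes priority over every other lien.
Remaining liens by effective date: F (4/14/2017), E (12/17/2017), D (1/20/2018), B (7/4/2018), C (12/13/2018).
The subordination applies — F was senior to D — so F and D swap.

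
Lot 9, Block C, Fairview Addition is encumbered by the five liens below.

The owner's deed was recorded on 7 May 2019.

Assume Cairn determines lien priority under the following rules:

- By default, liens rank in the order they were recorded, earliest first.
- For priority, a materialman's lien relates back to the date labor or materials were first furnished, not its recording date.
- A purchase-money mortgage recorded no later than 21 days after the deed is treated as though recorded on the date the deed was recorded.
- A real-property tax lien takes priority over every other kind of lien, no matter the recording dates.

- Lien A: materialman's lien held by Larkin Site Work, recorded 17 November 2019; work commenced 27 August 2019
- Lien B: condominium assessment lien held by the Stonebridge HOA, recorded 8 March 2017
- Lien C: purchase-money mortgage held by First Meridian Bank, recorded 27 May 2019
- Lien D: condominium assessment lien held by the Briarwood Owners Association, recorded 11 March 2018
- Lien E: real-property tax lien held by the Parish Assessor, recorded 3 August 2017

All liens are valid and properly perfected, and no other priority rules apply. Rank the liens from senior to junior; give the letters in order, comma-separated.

Adjusting effective dates: A's effective date is 27 August 2019, when work began; C was recorded within the 21-day window, so its effective date is the deed date 7 May 2019.
E, as a real-property tax lien, has superpriority and ranks first.
The other liens, earliest effective date first: B (8 March 2017), D (11 March 2018), C (7 May 2019), A (27 August 2019).

E, B, D, C, A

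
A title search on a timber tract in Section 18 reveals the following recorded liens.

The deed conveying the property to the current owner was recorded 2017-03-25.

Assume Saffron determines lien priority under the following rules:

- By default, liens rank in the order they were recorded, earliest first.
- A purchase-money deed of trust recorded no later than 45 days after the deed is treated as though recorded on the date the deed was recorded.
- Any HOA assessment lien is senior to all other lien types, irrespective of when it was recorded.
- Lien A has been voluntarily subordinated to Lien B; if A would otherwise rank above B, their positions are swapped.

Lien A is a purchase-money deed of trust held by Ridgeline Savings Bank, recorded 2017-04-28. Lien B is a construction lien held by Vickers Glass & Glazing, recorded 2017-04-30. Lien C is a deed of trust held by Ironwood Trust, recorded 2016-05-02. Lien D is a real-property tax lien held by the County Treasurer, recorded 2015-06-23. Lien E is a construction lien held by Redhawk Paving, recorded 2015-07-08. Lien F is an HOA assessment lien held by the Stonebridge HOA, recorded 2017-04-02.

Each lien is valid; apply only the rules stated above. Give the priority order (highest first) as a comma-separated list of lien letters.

F, D, E, C, B, A

First, effective dates: A relates back to the deed date 2017-03-25.
As an HOA assessment lien, F is senior to every other lien.
The other liens, earliest effective date first: D (2015-06-23), E (2015-07-08), C (2016-05-02), A (2017-03-25), B (2017-04-30).
A would otherwise be senior to B, so under the subordination agreement A and B exchange positions.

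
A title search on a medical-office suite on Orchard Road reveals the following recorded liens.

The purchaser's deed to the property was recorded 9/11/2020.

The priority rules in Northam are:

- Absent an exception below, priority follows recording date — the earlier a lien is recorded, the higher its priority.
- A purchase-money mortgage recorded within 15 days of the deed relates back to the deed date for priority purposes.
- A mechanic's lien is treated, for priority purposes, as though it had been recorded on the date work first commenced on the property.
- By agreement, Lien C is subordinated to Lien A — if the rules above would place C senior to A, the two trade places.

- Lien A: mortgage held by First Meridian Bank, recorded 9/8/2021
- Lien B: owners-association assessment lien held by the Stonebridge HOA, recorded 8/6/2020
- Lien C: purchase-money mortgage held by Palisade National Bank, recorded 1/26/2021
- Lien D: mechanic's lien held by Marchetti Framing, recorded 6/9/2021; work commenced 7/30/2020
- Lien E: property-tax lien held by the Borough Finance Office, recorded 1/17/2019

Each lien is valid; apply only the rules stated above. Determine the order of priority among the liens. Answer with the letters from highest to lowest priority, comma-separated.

E, D, B, A, C

First, effective dates: C missed the 15-day window (137 days after the deed), so its recording date stands; D's effective date is 7/30/2020, when work began.
Ordering by effective date: E (1/17/2019), D (7/30/2020), B (8/6/2020), C (1/26/2021), A (9/8/2021).
C would otherwise be senior to A, so under the subordination agreement C and A exchange positions.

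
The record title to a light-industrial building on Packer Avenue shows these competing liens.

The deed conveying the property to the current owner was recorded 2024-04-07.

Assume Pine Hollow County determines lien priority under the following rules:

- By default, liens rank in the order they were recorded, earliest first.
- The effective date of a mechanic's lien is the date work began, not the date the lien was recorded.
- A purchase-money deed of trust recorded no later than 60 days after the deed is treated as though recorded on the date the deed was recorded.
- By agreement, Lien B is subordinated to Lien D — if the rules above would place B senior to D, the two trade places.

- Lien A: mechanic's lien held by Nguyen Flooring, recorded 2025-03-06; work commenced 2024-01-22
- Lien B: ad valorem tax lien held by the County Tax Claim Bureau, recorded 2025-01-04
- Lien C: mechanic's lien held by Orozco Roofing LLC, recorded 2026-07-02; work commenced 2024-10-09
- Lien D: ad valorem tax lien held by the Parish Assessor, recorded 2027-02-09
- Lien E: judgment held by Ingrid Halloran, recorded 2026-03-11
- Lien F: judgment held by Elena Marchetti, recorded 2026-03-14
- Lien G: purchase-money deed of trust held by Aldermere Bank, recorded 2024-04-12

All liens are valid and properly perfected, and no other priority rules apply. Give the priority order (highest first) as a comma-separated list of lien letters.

First, effective dates: A's effective date is 2024-01-22, when work began; C is treated as recorded 2024-10-09, the work-commencement date; G's effective date is the deed date, 2024-04-07.
Sorted by effective date: A (2024-01-22), G (2024-04-07), C (2024-10-09), B (2025-01-04), E (2026-03-11), F (2026-03-14), D (2027-02-09).
B is senior to D before the subordination, so the two trade places.

A, G, C, D, E, F, B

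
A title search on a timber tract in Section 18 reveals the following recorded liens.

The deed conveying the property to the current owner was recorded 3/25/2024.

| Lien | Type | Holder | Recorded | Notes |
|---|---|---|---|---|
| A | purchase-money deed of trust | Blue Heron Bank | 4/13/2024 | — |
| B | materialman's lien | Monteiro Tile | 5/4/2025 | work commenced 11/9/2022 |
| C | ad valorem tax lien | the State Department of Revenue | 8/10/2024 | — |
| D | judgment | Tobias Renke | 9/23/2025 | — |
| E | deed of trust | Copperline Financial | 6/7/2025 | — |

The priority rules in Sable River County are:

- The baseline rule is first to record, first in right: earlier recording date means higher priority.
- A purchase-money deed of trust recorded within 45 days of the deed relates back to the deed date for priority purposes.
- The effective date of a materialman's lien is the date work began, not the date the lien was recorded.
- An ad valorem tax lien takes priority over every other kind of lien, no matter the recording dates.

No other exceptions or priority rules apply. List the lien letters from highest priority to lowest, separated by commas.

Effective dates after the stated exceptions: A was recorded within the 45-day window, so its effective date is the deed date 3/25/2024; B relates back to 11/9/2022 (work commenced).
C is an ad valorem tax lien, so it outranks all other liens regardless of date.
The other liens, earliest effective date first: B (11/9/2022), A (3/25/2024), E (6/7/2025), D (9/23/2025).

C, B, A, E, D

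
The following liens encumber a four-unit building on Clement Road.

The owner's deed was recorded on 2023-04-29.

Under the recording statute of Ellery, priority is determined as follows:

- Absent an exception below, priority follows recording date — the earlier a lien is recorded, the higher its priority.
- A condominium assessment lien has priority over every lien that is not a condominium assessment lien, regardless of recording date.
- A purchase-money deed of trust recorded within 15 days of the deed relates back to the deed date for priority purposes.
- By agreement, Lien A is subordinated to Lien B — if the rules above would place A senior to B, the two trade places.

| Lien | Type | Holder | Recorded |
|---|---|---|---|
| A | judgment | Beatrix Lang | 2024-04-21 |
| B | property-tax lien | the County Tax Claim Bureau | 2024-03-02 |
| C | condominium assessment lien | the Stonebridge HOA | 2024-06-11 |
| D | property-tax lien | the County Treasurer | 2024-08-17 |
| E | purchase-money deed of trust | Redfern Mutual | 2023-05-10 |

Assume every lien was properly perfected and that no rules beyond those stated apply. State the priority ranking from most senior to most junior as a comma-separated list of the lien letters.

C, E, B, A, D

Effective dates after the stated exceptions: E was recorded within the 15-day window, so its effective date is the deed date 2023-04-29.
As a condominium assessment lien, C is senior to every other lien.
Ordering the rest by effective date: E (2023-04-29), B (2024-03-02), A (2024-04-21), D (2024-08-17).
A is already junior to B, so the subordination agreement changes nothing.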